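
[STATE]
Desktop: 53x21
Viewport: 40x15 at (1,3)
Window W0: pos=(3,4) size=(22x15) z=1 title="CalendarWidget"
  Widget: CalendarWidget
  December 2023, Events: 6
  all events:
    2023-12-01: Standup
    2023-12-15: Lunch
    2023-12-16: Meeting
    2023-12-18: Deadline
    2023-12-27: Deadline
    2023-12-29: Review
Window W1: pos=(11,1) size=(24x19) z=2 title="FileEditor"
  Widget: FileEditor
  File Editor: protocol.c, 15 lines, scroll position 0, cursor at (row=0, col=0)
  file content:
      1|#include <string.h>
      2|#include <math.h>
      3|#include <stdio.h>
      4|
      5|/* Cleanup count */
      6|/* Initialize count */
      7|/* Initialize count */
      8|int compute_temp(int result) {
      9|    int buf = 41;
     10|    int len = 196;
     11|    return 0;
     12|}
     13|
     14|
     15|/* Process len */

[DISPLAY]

          ┠──────────────────────┨      
  ┏━━━━━━━┃█include <string.h>  ▲┃      
  ┃ Calend┃#include <math.h>    █┃      
  ┠───────┃#include <stdio.h>   ░┃      
  ┃   Dece┃                     ░┃      
  ┃Mo Tu W┃/* Cleanup count */  ░┃      
  ┃       ┃/* Initialize count *░┃      
  ┃ 4  5  ┃/* Initialize count *░┃      
  ┃11 12 1┃int compute_temp(int ░┃      
  ┃18* 19 ┃    int buf = 41;    ░┃      
  ┃25 26 2┃    int len = 196;   ░┃      
  ┃       ┃    return 0;        ░┃      
  ┃       ┃}                    ░┃      
  ┃       ┃                     ░┃      
  ┃       ┃                     ░┃      


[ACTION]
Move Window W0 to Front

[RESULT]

          ┠──────────────────────┨      
  ┏━━━━━━━━━━━━━━━━━━━━┓ing.h>  ▲┃      
  ┃ CalendarWidget     ┃h.h>    █┃      
  ┠────────────────────┨io.h>   ░┃      
  ┃   December 2023    ┃        ░┃      
  ┃Mo Tu We Th Fr Sa Su┃unt */  ░┃      
  ┃             1*  2  ┃ count *░┃      
  ┃ 4  5  6  7  8  9 10┃ count *░┃      
  ┃11 12 13 14 15* 16* ┃emp(int ░┃      
  ┃18* 19 20 21 22 23 2┃ 41;    ░┃      
  ┃25 26 27* 28 29* 30 ┃ 196;   ░┃      
  ┃                    ┃        ░┃      
  ┃                    ┃        ░┃      
  ┃                    ┃        ░┃      
  ┃                    ┃        ░┃      


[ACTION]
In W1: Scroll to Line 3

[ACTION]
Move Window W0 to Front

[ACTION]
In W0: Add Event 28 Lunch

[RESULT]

          ┠──────────────────────┨      
  ┏━━━━━━━━━━━━━━━━━━━━┓ing.h>  ▲┃      
  ┃ CalendarWidget     ┃h.h>    █┃      
  ┠────────────────────┨io.h>   ░┃      
  ┃   December 2023    ┃        ░┃      
  ┃Mo Tu We Th Fr Sa Su┃unt */  ░┃      
  ┃             1*  2  ┃ count *░┃      
  ┃ 4  5  6  7  8  9 10┃ count *░┃      
  ┃11 12 13 14 15* 16* ┃emp(int ░┃      
  ┃18* 19 20 21 22 23 2┃ 41;    ░┃      
  ┃25 26 27* 28* 29* 30┃ 196;   ░┃      
  ┃                    ┃        ░┃      
  ┃                    ┃        ░┃      
  ┃                    ┃        ░┃      
  ┃                    ┃        ░┃      


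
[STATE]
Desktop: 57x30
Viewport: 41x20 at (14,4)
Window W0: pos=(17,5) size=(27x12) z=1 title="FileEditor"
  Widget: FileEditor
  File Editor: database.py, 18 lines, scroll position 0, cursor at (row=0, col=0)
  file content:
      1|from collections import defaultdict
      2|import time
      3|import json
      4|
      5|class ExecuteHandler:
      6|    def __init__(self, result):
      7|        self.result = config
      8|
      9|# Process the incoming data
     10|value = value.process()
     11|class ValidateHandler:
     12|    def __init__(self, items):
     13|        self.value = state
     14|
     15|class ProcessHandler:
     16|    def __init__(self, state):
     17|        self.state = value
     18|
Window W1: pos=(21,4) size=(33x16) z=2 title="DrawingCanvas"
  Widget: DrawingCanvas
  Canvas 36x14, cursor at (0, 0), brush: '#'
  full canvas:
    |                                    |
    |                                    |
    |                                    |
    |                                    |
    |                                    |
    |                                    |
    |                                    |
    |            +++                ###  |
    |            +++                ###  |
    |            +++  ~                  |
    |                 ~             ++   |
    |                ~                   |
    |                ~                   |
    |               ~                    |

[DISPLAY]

       ┏━━━━━━━━━━━━━━━━━━━━━━━━━━━━━━━┓ 
   ┏━━━┃ DrawingCanvas                 ┃ 
   ┃ Fi┠───────────────────────────────┨ 
   ┠───┃+                              ┃ 
   ┃█ro┃                               ┃ 
   ┃imp┃                               ┃ 
   ┃imp┃                               ┃ 
   ┃   ┃                               ┃ 
   ┃cla┃                               ┃ 
   ┃   ┃                               ┃ 
   ┃   ┃            +++                ┃ 
   ┃   ┃            +++                ┃ 
   ┗━━━┃            +++  ~             ┃ 
       ┃                 ~             ┃ 
       ┃                ~              ┃ 
       ┗━━━━━━━━━━━━━━━━━━━━━━━━━━━━━━━┛ 
                                         
                                         
                                         
                                         


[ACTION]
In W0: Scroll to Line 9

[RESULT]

       ┏━━━━━━━━━━━━━━━━━━━━━━━━━━━━━━━┓ 
   ┏━━━┃ DrawingCanvas                 ┃ 
   ┃ Fi┠───────────────────────────────┨ 
   ┠───┃+                              ┃ 
   ┃# P┃                               ┃ 
   ┃val┃                               ┃ 
   ┃cla┃                               ┃ 
   ┃   ┃                               ┃ 
   ┃   ┃                               ┃ 
   ┃   ┃                               ┃ 
   ┃cla┃            +++                ┃ 
   ┃   ┃            +++                ┃ 
   ┗━━━┃            +++  ~             ┃ 
       ┃                 ~             ┃ 
       ┃                ~              ┃ 
       ┗━━━━━━━━━━━━━━━━━━━━━━━━━━━━━━━┛ 
                                         
                                         
                                         
                                         


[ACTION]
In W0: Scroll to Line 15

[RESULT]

       ┏━━━━━━━━━━━━━━━━━━━━━━━━━━━━━━━┓ 
   ┏━━━┃ DrawingCanvas                 ┃ 
   ┃ Fi┠───────────────────────────────┨ 
   ┠───┃+                              ┃ 
   ┃cla┃                               ┃ 
   ┃   ┃                               ┃ 
   ┃   ┃                               ┃ 
   ┃   ┃                               ┃ 
   ┃cla┃                               ┃ 
   ┃   ┃                               ┃ 
   ┃   ┃            +++                ┃ 
   ┃   ┃            +++                ┃ 
   ┗━━━┃            +++  ~             ┃ 
       ┃                 ~             ┃ 
       ┃                ~              ┃ 
       ┗━━━━━━━━━━━━━━━━━━━━━━━━━━━━━━━┛ 
                                         
                                         
                                         
                                         


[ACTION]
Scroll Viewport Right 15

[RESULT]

     ┏━━━━━━━━━━━━━━━━━━━━━━━━━━━━━━━┓   
 ┏━━━┃ DrawingCanvas                 ┃   
 ┃ Fi┠───────────────────────────────┨   
 ┠───┃+                              ┃   
 ┃cla┃                               ┃   
 ┃   ┃                               ┃   
 ┃   ┃                               ┃   
 ┃   ┃                               ┃   
 ┃cla┃                               ┃   
 ┃   ┃                               ┃   
 ┃   ┃            +++                ┃   
 ┃   ┃            +++                ┃   
 ┗━━━┃            +++  ~             ┃   
     ┃                 ~             ┃   
     ┃                ~              ┃   
     ┗━━━━━━━━━━━━━━━━━━━━━━━━━━━━━━━┛   
                                         
                                         
                                         
                                         


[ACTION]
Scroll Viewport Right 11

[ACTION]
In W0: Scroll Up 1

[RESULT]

     ┏━━━━━━━━━━━━━━━━━━━━━━━━━━━━━━━┓   
 ┏━━━┃ DrawingCanvas                 ┃   
 ┃ Fi┠───────────────────────────────┨   
 ┠───┃+                              ┃   
 ┃val┃                               ┃   
 ┃cla┃                               ┃   
 ┃   ┃                               ┃   
 ┃   ┃                               ┃   
 ┃   ┃                               ┃   
 ┃cla┃                               ┃   
 ┃   ┃            +++                ┃   
 ┃   ┃            +++                ┃   
 ┗━━━┃            +++  ~             ┃   
     ┃                 ~             ┃   
     ┃                ~              ┃   
     ┗━━━━━━━━━━━━━━━━━━━━━━━━━━━━━━━┛   
                                         
                                         
                                         
                                         


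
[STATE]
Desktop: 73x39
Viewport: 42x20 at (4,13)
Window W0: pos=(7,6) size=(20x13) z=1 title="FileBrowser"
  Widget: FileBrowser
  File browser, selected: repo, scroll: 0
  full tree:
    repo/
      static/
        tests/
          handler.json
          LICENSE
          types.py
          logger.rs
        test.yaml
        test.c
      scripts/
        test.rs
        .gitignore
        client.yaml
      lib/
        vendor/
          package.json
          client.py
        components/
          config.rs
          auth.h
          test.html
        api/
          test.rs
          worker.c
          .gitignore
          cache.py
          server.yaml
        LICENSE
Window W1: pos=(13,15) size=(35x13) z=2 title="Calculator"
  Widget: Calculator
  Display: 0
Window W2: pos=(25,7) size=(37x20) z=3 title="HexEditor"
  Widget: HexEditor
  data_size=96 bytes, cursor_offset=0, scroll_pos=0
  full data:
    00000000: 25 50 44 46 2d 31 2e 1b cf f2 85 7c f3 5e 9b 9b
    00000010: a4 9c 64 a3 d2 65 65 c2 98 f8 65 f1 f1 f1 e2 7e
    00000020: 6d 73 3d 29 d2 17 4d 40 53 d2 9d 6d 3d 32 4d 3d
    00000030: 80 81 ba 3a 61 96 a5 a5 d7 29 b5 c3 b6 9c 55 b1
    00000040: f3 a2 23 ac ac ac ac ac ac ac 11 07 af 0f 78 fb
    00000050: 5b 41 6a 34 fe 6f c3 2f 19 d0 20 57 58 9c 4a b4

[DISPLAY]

   ┃                 ┃00000030  80 81 ba 3
   ┃                 ┃00000040  f3 a2 23 a
   ┃     ┏━━━━━━━━━━━┃00000050  5b 41 6a 3
   ┃     ┃ Calculator┃                    
   ┃     ┠───────────┃                    
   ┗━━━━━┃           ┃                    
         ┃┌───┬───┬──┃                    
         ┃│ 7 │ 8 │ 9┃                    
         ┃├───┼───┼──┃                    
         ┃│ 4 │ 5 │ 6┃                    
         ┃├───┼───┼──┃                    
         ┃│ 1 │ 2 │ 3┃                    
         ┃├───┼───┼──┃                    
         ┃│ 0 │ . │ =┗━━━━━━━━━━━━━━━━━━━━
         ┗━━━━━━━━━━━━━━━━━━━━━━━━━━━━━━━━
                                          
                                          
                                          
                                          
                                          


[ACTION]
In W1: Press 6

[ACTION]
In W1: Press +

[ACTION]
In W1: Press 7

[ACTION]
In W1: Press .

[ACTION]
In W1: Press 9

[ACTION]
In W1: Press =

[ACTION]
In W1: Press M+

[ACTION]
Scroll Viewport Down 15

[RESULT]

         ┃┌───┬───┬──┃                    
         ┃│ 7 │ 8 │ 9┃                    
         ┃├───┼───┼──┃                    
         ┃│ 4 │ 5 │ 6┃                    
         ┃├───┼───┼──┃                    
         ┃│ 1 │ 2 │ 3┃                    
         ┃├───┼───┼──┃                    
         ┃│ 0 │ . │ =┗━━━━━━━━━━━━━━━━━━━━
         ┗━━━━━━━━━━━━━━━━━━━━━━━━━━━━━━━━
                                          
                                          
                                          
                                          
                                          
                                          
                                          
                                          
                                          
                                          
                                          


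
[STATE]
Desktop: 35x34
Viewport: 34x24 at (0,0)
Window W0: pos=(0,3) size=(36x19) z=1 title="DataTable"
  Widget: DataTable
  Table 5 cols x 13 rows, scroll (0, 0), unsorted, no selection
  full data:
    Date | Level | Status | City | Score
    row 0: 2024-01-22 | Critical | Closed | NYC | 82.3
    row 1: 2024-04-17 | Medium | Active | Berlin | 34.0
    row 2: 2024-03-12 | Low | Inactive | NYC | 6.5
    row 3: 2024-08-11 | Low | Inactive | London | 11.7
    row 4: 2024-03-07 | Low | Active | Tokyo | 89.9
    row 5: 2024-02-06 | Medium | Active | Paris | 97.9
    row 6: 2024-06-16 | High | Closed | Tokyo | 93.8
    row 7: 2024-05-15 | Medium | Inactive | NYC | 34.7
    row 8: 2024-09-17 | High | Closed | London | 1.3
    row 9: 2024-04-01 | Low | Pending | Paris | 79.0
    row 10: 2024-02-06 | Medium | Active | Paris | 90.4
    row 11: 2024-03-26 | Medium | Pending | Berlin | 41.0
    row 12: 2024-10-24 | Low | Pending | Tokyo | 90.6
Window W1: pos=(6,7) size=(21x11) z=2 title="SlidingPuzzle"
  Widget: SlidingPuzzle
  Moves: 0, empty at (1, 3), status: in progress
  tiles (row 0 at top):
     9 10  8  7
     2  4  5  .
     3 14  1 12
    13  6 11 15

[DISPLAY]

                                  
                                  
                                  
┏━━━━━━━━━━━━━━━━━━━━━━━━━━━━━━━━━
┃ DataTable                       
┠─────────────────────────────────
┃Date      │Level   │Status  │City
┃─────┏━━━━━━━━━━━━━━━━━━━┓──┼────
┃2024-┃ SlidingPuzzle     ┃  │NYC 
┃2024-┠───────────────────┨  │Berl
┃2024-┃┌────┬────┬────┬───┃ve│NYC 
┃2024-┃│  9 │ 10 │  8 │  7┃ve│Lond
┃2024-┃├────┼────┼────┼───┃  │Toky
┃2024-┃│  2 │  4 │  5 │   ┃  │Pari
┃2024-┃├────┼────┼────┼───┃  │Toky
┃2024-┃│  3 │ 14 │  1 │ 12┃ve│NYC 
┃2024-┃├────┼────┼────┼───┃  │Lond
┃2024-┗━━━━━━━━━━━━━━━━━━━┛g │Pari
┃2024-02-06│Medium  │Active  │Pari
┃2024-03-26│Medium  │Pending │Berl
┃2024-10-24│Low     │Pending │Toky
┗━━━━━━━━━━━━━━━━━━━━━━━━━━━━━━━━━
                                  
                                  


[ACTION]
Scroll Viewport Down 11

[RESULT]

┃2024-┃┌────┬────┬────┬───┃ve│NYC 
┃2024-┃│  9 │ 10 │  8 │  7┃ve│Lond
┃2024-┃├────┼────┼────┼───┃  │Toky
┃2024-┃│  2 │  4 │  5 │   ┃  │Pari
┃2024-┃├────┼────┼────┼───┃  │Toky
┃2024-┃│  3 │ 14 │  1 │ 12┃ve│NYC 
┃2024-┃├────┼────┼────┼───┃  │Lond
┃2024-┗━━━━━━━━━━━━━━━━━━━┛g │Pari
┃2024-02-06│Medium  │Active  │Pari
┃2024-03-26│Medium  │Pending │Berl
┃2024-10-24│Low     │Pending │Toky
┗━━━━━━━━━━━━━━━━━━━━━━━━━━━━━━━━━
                                  
                                  
                                  
                                  
                                  
                                  
                                  
                                  
                                  
                                  
                                  
                                  


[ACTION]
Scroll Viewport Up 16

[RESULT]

                                  
                                  
                                  
┏━━━━━━━━━━━━━━━━━━━━━━━━━━━━━━━━━
┃ DataTable                       
┠─────────────────────────────────
┃Date      │Level   │Status  │City
┃─────┏━━━━━━━━━━━━━━━━━━━┓──┼────
┃2024-┃ SlidingPuzzle     ┃  │NYC 
┃2024-┠───────────────────┨  │Berl
┃2024-┃┌────┬────┬────┬───┃ve│NYC 
┃2024-┃│  9 │ 10 │  8 │  7┃ve│Lond
┃2024-┃├────┼────┼────┼───┃  │Toky
┃2024-┃│  2 │  4 │  5 │   ┃  │Pari
┃2024-┃├────┼────┼────┼───┃  │Toky
┃2024-┃│  3 │ 14 │  1 │ 12┃ve│NYC 
┃2024-┃├────┼────┼────┼───┃  │Lond
┃2024-┗━━━━━━━━━━━━━━━━━━━┛g │Pari
┃2024-02-06│Medium  │Active  │Pari
┃2024-03-26│Medium  │Pending │Berl
┃2024-10-24│Low     │Pending │Toky
┗━━━━━━━━━━━━━━━━━━━━━━━━━━━━━━━━━
                                  
                                  


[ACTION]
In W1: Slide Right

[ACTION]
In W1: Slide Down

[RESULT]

                                  
                                  
                                  
┏━━━━━━━━━━━━━━━━━━━━━━━━━━━━━━━━━
┃ DataTable                       
┠─────────────────────────────────
┃Date      │Level   │Status  │City
┃─────┏━━━━━━━━━━━━━━━━━━━┓──┼────
┃2024-┃ SlidingPuzzle     ┃  │NYC 
┃2024-┠───────────────────┨  │Berl
┃2024-┃┌────┬────┬────┬───┃ve│NYC 
┃2024-┃│  9 │ 10 │    │  7┃ve│Lond
┃2024-┃├────┼────┼────┼───┃  │Toky
┃2024-┃│  2 │  4 │  8 │  5┃  │Pari
┃2024-┃├────┼────┼────┼───┃  │Toky
┃2024-┃│  3 │ 14 │  1 │ 12┃ve│NYC 
┃2024-┃├────┼────┼────┼───┃  │Lond
┃2024-┗━━━━━━━━━━━━━━━━━━━┛g │Pari
┃2024-02-06│Medium  │Active  │Pari
┃2024-03-26│Medium  │Pending │Berl
┃2024-10-24│Low     │Pending │Toky
┗━━━━━━━━━━━━━━━━━━━━━━━━━━━━━━━━━
                                  
                                  


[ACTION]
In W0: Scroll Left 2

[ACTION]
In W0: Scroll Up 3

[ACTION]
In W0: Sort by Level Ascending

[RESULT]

                                  
                                  
                                  
┏━━━━━━━━━━━━━━━━━━━━━━━━━━━━━━━━━
┃ DataTable                       
┠─────────────────────────────────
┃Date      │Level  ▲│Status  │City
┃─────┏━━━━━━━━━━━━━━━━━━━┓──┼────
┃2024-┃ SlidingPuzzle     ┃  │NYC 
┃2024-┠───────────────────┨  │Toky
┃2024-┃┌────┬────┬────┬───┃  │Lond
┃2024-┃│  9 │ 10 │    │  7┃ve│NYC 
┃2024-┃├────┼────┼────┼───┃ve│Lond
┃2024-┃│  2 │  4 │  8 │  5┃  │Toky
┃2024-┃├────┼────┼────┼───┃g │Pari
┃2024-┃│  3 │ 14 │  1 │ 12┃g │Toky
┃2024-┃├────┼────┼────┼───┃  │Berl
┃2024-┗━━━━━━━━━━━━━━━━━━━┛  │Pari
┃2024-05-15│Medium  │Inactive│NYC 
┃2024-02-06│Medium  │Active  │Pari
┃2024-03-26│Medium  │Pending │Berl
┗━━━━━━━━━━━━━━━━━━━━━━━━━━━━━━━━━
                                  
                                  


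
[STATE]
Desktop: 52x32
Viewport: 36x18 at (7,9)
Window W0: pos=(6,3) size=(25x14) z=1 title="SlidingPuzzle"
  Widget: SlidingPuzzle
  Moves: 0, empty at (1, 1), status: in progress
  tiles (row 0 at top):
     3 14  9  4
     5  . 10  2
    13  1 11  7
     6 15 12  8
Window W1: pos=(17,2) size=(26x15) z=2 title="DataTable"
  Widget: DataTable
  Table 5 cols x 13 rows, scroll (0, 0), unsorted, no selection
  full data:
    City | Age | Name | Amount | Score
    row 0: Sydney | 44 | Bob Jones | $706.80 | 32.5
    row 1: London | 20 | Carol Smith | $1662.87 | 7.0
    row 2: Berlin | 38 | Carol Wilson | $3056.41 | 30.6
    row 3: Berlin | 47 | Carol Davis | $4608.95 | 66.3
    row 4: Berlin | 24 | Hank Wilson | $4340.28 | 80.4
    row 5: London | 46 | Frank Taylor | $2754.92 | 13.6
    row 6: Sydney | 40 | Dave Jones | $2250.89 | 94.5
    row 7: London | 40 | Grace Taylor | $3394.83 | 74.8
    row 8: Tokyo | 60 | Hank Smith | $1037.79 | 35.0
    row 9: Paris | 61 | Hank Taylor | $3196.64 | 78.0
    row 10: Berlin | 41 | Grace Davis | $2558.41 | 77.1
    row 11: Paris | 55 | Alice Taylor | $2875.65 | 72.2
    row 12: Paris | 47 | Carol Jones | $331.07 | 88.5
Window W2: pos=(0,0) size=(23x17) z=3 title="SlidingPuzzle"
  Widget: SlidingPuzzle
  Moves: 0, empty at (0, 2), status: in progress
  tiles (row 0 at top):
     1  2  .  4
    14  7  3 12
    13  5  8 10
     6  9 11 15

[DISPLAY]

────┼────┼────┤┃n│38 │Carol Wilson│┃
  9 │ 11 │ 15 │┃n│47 │Carol Davis │┃
────┴────┴────┘┃n│24 │Hank Wilson │┃
 0             ┃n│46 │Frank Taylor│┃
               ┃y│40 │Dave Jones  │┃
               ┃n│40 │Grace Taylor│┃
               ┃ │60 │Hank Smith  │┃
━━━━━━━━━━━━━━━┛━━━━━━━━━━━━━━━━━━━┛
                                    
                                    
                                    
                                    
                                    
                                    
                                    
                                    
                                    
                                    


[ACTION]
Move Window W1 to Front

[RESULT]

────┼────┼┃Berlin│38 │Carol Wilson│┃
  9 │ 11 │┃Berlin│47 │Carol Davis │┃
────┴────┴┃Berlin│24 │Hank Wilson │┃
 0        ┃London│46 │Frank Taylor│┃
          ┃Sydney│40 │Dave Jones  │┃
          ┃London│40 │Grace Taylor│┃
          ┃Tokyo │60 │Hank Smith  │┃
━━━━━━━━━━┗━━━━━━━━━━━━━━━━━━━━━━━━┛
                                    
                                    
                                    
                                    
                                    
                                    
                                    
                                    
                                    
                                    


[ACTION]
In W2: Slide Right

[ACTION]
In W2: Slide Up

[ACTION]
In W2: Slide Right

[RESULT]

────┼────┼┃Berlin│38 │Carol Wilson│┃
  9 │ 11 │┃Berlin│47 │Carol Davis │┃
────┴────┴┃Berlin│24 │Hank Wilson │┃
 3        ┃London│46 │Frank Taylor│┃
          ┃Sydney│40 │Dave Jones  │┃
          ┃London│40 │Grace Taylor│┃
          ┃Tokyo │60 │Hank Smith  │┃
━━━━━━━━━━┗━━━━━━━━━━━━━━━━━━━━━━━━┛
                                    
                                    
                                    
                                    
                                    
                                    
                                    
                                    
                                    
                                    


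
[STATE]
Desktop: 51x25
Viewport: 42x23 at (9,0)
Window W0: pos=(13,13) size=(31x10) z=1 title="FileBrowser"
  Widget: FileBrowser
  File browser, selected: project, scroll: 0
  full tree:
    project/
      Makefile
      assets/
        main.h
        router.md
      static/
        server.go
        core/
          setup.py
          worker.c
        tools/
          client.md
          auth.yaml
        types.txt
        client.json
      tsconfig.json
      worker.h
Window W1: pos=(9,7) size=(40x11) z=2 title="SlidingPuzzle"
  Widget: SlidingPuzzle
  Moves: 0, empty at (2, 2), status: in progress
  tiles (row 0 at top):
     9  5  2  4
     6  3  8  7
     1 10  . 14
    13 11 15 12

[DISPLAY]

                                          
                                          
                                          
                                          
                                          
                                          
                                          
┏━━━━━━━━━━━━━━━━━━━━━━━━━━━━━━━━━━━━━━┓  
┃ SlidingPuzzle                        ┃  
┠──────────────────────────────────────┨  
┃┌────┬────┬────┬────┐                 ┃  
┃│  9 │  5 │  2 │  4 │                 ┃  
┃├────┼────┼────┼────┤                 ┃  
┃│  6 │  3 │  8 │  7 │                 ┃  
┃├────┼────┼────┼────┤                 ┃  
┃│  1 │ 10 │    │ 14 │                 ┃  
┃├────┼────┼────┼────┤                 ┃  
┗━━━━━━━━━━━━━━━━━━━━━━━━━━━━━━━━━━━━━━┛  
    ┃    [+] assets/              ┃       
    ┃    [+] static/              ┃       
    ┃    tsconfig.json            ┃       
    ┃    worker.h                 ┃       
    ┗━━━━━━━━━━━━━━━━━━━━━━━━━━━━━┛       


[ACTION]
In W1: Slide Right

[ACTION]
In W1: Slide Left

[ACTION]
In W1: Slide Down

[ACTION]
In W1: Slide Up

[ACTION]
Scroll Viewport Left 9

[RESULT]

                                          
                                          
                                          
                                          
                                          
                                          
                                          
         ┏━━━━━━━━━━━━━━━━━━━━━━━━━━━━━━━━
         ┃ SlidingPuzzle                  
         ┠────────────────────────────────
         ┃┌────┬────┬────┬────┐           
         ┃│  9 │  5 │  2 │  4 │           
         ┃├────┼────┼────┼────┤           
         ┃│  6 │  3 │  8 │  7 │           
         ┃├────┼────┼────┼────┤           
         ┃│  1 │ 10 │    │ 14 │           
         ┃├────┼────┼────┼────┤           
         ┗━━━━━━━━━━━━━━━━━━━━━━━━━━━━━━━━
             ┃    [+] assets/             
             ┃    [+] static/             
             ┃    tsconfig.json           
             ┃    worker.h                
             ┗━━━━━━━━━━━━━━━━━━━━━━━━━━━━


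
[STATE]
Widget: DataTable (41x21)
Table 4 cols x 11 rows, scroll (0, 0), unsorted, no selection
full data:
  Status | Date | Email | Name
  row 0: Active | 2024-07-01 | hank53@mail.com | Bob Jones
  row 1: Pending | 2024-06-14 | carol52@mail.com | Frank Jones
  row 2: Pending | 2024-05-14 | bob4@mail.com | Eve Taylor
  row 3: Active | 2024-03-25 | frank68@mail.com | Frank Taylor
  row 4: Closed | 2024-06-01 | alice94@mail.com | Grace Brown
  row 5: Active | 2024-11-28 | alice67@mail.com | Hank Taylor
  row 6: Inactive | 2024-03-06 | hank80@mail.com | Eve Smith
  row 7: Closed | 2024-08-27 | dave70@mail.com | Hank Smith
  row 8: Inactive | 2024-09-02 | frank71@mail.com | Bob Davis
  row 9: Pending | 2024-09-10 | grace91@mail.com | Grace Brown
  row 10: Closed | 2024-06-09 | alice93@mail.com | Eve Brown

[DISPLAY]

Status  │Date      │Email           │Name
────────┼──────────┼────────────────┼────
Active  │2024-07-01│hank53@mail.com │Bob 
Pending │2024-06-14│carol52@mail.com│Fran
Pending │2024-05-14│bob4@mail.com   │Eve 
Active  │2024-03-25│frank68@mail.com│Fran
Closed  │2024-06-01│alice94@mail.com│Grac
Active  │2024-11-28│alice67@mail.com│Hank
Inactive│2024-03-06│hank80@mail.com │Eve 
Closed  │2024-08-27│dave70@mail.com │Hank
Inactive│2024-09-02│frank71@mail.com│Bob 
Pending │2024-09-10│grace91@mail.com│Grac
Closed  │2024-06-09│alice93@mail.com│Eve 
                                         
                                         
                                         
                                         
                                         
                                         
                                         
                                         


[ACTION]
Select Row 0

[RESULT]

Status  │Date      │Email           │Name
────────┼──────────┼────────────────┼────
>ctive  │2024-07-01│hank53@mail.com │Bob 
Pending │2024-06-14│carol52@mail.com│Fran
Pending │2024-05-14│bob4@mail.com   │Eve 
Active  │2024-03-25│frank68@mail.com│Fran
Closed  │2024-06-01│alice94@mail.com│Grac
Active  │2024-11-28│alice67@mail.com│Hank
Inactive│2024-03-06│hank80@mail.com │Eve 
Closed  │2024-08-27│dave70@mail.com │Hank
Inactive│2024-09-02│frank71@mail.com│Bob 
Pending │2024-09-10│grace91@mail.com│Grac
Closed  │2024-06-09│alice93@mail.com│Eve 
                                         
                                         
                                         
                                         
                                         
                                         
                                         
                                         


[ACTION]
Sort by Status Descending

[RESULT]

Status ▼│Date      │Email           │Name
────────┼──────────┼────────────────┼────
>ending │2024-06-14│carol52@mail.com│Fran
Pending │2024-05-14│bob4@mail.com   │Eve 
Pending │2024-09-10│grace91@mail.com│Grac
Inactive│2024-03-06│hank80@mail.com │Eve 
Inactive│2024-09-02│frank71@mail.com│Bob 
Closed  │2024-06-01│alice94@mail.com│Grac
Closed  │2024-08-27│dave70@mail.com │Hank
Closed  │2024-06-09│alice93@mail.com│Eve 
Active  │2024-07-01│hank53@mail.com │Bob 
Active  │2024-03-25│frank68@mail.com│Fran
Active  │2024-11-28│alice67@mail.com│Hank
                                         
                                         
                                         
                                         
                                         
                                         
                                         
                                         


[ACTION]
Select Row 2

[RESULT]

Status ▼│Date      │Email           │Name
────────┼──────────┼────────────────┼────
Pending │2024-06-14│carol52@mail.com│Fran
Pending │2024-05-14│bob4@mail.com   │Eve 
>ending │2024-09-10│grace91@mail.com│Grac
Inactive│2024-03-06│hank80@mail.com │Eve 
Inactive│2024-09-02│frank71@mail.com│Bob 
Closed  │2024-06-01│alice94@mail.com│Grac
Closed  │2024-08-27│dave70@mail.com │Hank
Closed  │2024-06-09│alice93@mail.com│Eve 
Active  │2024-07-01│hank53@mail.com │Bob 
Active  │2024-03-25│frank68@mail.com│Fran
Active  │2024-11-28│alice67@mail.com│Hank
                                         
                                         
                                         
                                         
                                         
                                         
                                         
                                         


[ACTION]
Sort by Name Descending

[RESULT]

Status  │Date      │Email           │Name
────────┼──────────┼────────────────┼────
Active  │2024-11-28│alice67@mail.com│Hank
Closed  │2024-08-27│dave70@mail.com │Hank
>ending │2024-09-10│grace91@mail.com│Grac
Closed  │2024-06-01│alice94@mail.com│Grac
Active  │2024-03-25│frank68@mail.com│Fran
Pending │2024-06-14│carol52@mail.com│Fran
Pending │2024-05-14│bob4@mail.com   │Eve 
Inactive│2024-03-06│hank80@mail.com │Eve 
Closed  │2024-06-09│alice93@mail.com│Eve 
Active  │2024-07-01│hank53@mail.com │Bob 
Inactive│2024-09-02│frank71@mail.com│Bob 
                                         
                                         
                                         
                                         
                                         
                                         
                                         
                                         


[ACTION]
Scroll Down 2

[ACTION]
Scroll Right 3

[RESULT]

tus  │Date      │Email           │Name   
─────┼──────────┼────────────────┼───────
ive  │2024-11-28│alice67@mail.com│Hank Ta
sed  │2024-08-27│dave70@mail.com │Hank Sm
ding │2024-09-10│grace91@mail.com│Grace B
sed  │2024-06-01│alice94@mail.com│Grace B
ive  │2024-03-25│frank68@mail.com│Frank T
ding │2024-06-14│carol52@mail.com│Frank J
ding │2024-05-14│bob4@mail.com   │Eve Tay
ctive│2024-03-06│hank80@mail.com │Eve Smi
sed  │2024-06-09│alice93@mail.com│Eve Bro
ive  │2024-07-01│hank53@mail.com │Bob Jon
ctive│2024-09-02│frank71@mail.com│Bob Dav
                                         
                                         
                                         
                                         
                                         
                                         
                                         
                                         


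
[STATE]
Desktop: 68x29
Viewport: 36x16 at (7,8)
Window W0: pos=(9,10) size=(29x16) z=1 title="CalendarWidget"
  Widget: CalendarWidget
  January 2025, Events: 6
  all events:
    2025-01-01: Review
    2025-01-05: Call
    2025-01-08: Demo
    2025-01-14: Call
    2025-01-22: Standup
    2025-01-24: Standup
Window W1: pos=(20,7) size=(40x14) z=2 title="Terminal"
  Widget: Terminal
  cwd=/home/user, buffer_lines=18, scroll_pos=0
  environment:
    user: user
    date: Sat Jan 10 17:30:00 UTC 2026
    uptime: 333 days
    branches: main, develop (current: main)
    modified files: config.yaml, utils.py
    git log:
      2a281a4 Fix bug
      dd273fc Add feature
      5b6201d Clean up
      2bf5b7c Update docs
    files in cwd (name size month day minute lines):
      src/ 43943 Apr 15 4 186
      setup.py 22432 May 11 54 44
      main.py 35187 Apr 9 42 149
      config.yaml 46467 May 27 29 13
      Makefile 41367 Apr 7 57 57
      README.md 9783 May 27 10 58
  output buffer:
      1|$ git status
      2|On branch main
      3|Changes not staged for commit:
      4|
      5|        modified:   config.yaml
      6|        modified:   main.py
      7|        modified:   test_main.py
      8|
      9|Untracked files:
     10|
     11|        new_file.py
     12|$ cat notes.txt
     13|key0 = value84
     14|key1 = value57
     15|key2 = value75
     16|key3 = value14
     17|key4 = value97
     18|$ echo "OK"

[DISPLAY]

             ┃ Terminal             
             ┠──────────────────────
  ┏━━━━━━━━━━┃$ git status          
  ┃ CalendarW┃On branch main        
  ┠──────────┃Changes not staged for
  ┃        Ja┃                      
  ┃Mo Tu We T┃        modified:   co
  ┃       1* ┃        modified:   ma
  ┃ 6  7  8* ┃        modified:   te
  ┃13 14* 15 ┃                      
  ┃20 21 22* ┃Untracked files:      
  ┃27 28 29 3┃                      
  ┃          ┗━━━━━━━━━━━━━━━━━━━━━━
  ┃                           ┃     
  ┃                           ┃     
  ┃                           ┃     


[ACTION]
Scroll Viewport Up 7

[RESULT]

                                    
                                    
                                    
                                    
                                    
                                    
             ┏━━━━━━━━━━━━━━━━━━━━━━
             ┃ Terminal             
             ┠──────────────────────
  ┏━━━━━━━━━━┃$ git status          
  ┃ CalendarW┃On branch main        
  ┠──────────┃Changes not staged for
  ┃        Ja┃                      
  ┃Mo Tu We T┃        modified:   co
  ┃       1* ┃        modified:   ma
  ┃ 6  7  8* ┃        modified:   te


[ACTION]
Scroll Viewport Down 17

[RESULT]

  ┃        Ja┃                      
  ┃Mo Tu We T┃        modified:   co
  ┃       1* ┃        modified:   ma
  ┃ 6  7  8* ┃        modified:   te
  ┃13 14* 15 ┃                      
  ┃20 21 22* ┃Untracked files:      
  ┃27 28 29 3┃                      
  ┃          ┗━━━━━━━━━━━━━━━━━━━━━━
  ┃                           ┃     
  ┃                           ┃     
  ┃                           ┃     
  ┃                           ┃     
  ┗━━━━━━━━━━━━━━━━━━━━━━━━━━━┛     
                                    
                                    
                                    


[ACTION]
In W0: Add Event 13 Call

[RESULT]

  ┃        Ja┃                      
  ┃Mo Tu We T┃        modified:   co
  ┃       1* ┃        modified:   ma
  ┃ 6  7  8* ┃        modified:   te
  ┃13* 14* 15┃                      
  ┃20 21 22* ┃Untracked files:      
  ┃27 28 29 3┃                      
  ┃          ┗━━━━━━━━━━━━━━━━━━━━━━
  ┃                           ┃     
  ┃                           ┃     
  ┃                           ┃     
  ┃                           ┃     
  ┗━━━━━━━━━━━━━━━━━━━━━━━━━━━┛     
                                    
                                    
                                    
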